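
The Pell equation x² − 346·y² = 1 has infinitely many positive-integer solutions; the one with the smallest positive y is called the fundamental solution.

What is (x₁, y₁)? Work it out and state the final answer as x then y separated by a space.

17299 930

d=346: √d = [18; 1,1,1,1,36] (ℓ=5, odd), read p_9/q_9
i=0: a=18 ⇒ p=18, q=1
…
i=3: a=1 ⇒ p=56, q=3
…
i=7: a=1 ⇒ p=6901, q=371
i=8: a=1 ⇒ p=10398, q=559
i=9: a=1 ⇒ p=17299, q=930
fundamental: x₁=17299, y₁=930  (since 299255401 − 346·864900 = 1)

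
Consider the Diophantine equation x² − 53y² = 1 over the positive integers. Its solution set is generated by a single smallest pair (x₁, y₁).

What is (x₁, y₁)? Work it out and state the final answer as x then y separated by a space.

[7; 3,1,1,3,14] for √53; ℓ=5 ⇒ convergent index 9
step 0: (7, 1)  from 7·(1,0) + (0,1)
step 1: (22, 3)  from 3·(7,1) + (1,0)
…
step 4: (182, 25)  from 3·(51,7) + (29,4)
step 5: (2599, 357)  from 14·(182,25) + (51,7)
…
step 7: (10578, 1453)  from 1·(7979,1096) + (2599,357)
step 8: (18557, 2549)  from 1·(10578,1453) + (7979,1096)
step 9: (66249, 9100)  from 3·(18557,2549) + (10578,1453)
fundamental: x₁=66249, y₁=9100  (since 4388930001 − 53·82810000 = 1)

66249 9100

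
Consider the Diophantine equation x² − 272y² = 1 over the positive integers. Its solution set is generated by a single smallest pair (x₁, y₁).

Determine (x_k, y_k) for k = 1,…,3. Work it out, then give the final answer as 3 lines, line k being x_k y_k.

√272 → a₀=16, period (2,32); ℓ=2 even so k=1
i=0: a=16 ⇒ p=16, q=1
i=1: a=2 ⇒ p=33, q=2
fundamental: x₁=33, y₁=2  (since 1089 − 272·4 = 1)
n=2: (33,2)∘(33,2) = (33·33+272·2·2, 33·2+2·33) = (2177,132)
n=3: (2177,132)∘(33,2) = (33·2177+272·2·132, 33·132+2·2177) = (143649,8710)

33 2
2177 132
143649 8710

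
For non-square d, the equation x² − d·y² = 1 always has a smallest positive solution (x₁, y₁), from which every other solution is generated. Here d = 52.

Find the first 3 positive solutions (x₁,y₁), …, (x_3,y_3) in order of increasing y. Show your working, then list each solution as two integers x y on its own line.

[7; 4,1,2,1,4,14] for √52; ℓ=6 ⇒ convergent index 5
step 0: (7, 1)  from 7·(1,0) + (0,1)
…
step 2: (36, 5)  from 1·(29,4) + (7,1)
step 3: (101, 14)  from 2·(36,5) + (29,4)
step 4: (137, 19)  from 1·(101,14) + (36,5)
step 5: (649, 90)  from 4·(137,19) + (101,14)
→ (649, 90).  Check: 649²=421201, 52·90²=421200, difference 1.
k=2:  x_2 = 649·649+52·90·90 = 842401,  y_2 = 649·90+90·649 = 116820
k=3:  x_3 = 649·842401+52·90·116820 = 1093435849,  y_3 = 649·116820+90·842401 = 151632270

649 90
842401 116820
1093435849 151632270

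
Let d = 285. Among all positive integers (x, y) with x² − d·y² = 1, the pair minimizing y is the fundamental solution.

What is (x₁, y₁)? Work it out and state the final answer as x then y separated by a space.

√285 → a₀=16, period (1,7,2,7,1,32); ℓ=6 even so k=5
i=0: a=16 ⇒ p=16, q=1
…
i=2: a=7 ⇒ p=135, q=8
i=3: a=2 ⇒ p=287, q=17
i=4: a=7 ⇒ p=2144, q=127
i=5: a=1 ⇒ p=2431, q=144
fundamental: x₁=2431, y₁=144  (since 5909761 − 285·20736 = 1)

2431 144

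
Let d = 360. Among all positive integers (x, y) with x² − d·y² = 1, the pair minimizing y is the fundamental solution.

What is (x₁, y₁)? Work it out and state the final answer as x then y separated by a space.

d=360: √d = [18; 1,36] (ℓ=2, even), read p_1/q_1
a_0=18:  p_0=18·1+0=18,  q_0=18·0+1=1
a_1=1:  p_1=1·18+1=19,  q_1=1·1+0=1
→ (19, 1).  Check: 19²=361, 360·1²=360, difference 1.

19 1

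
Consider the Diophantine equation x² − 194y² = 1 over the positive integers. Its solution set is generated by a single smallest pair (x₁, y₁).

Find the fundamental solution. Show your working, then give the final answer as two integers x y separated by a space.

d=194: √d = [13; 1,12,1,26] (ℓ=4, even), read p_3/q_3
a_0=13:  p_0=13·1+0=13,  q_0=13·0+1=1
a_1=1:  p_1=1·13+1=14,  q_1=1·1+0=1
a_2=12:  p_2=12·14+13=181,  q_2=12·1+1=13
a_3=1:  p_3=1·181+14=195,  q_3=1·13+1=14
→ (195, 14).  Check: 195²=38025, 194·14²=38024, difference 1.

195 14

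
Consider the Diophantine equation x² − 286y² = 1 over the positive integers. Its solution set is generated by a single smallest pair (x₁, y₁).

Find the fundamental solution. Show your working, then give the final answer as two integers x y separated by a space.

[16; 1,10,3,3,2,3,3,10,1,32] for √286; ℓ=10 ⇒ convergent index 9
step 0: (16, 1)  from 16·(1,0) + (0,1)
step 1: (17, 1)  from 1·(16,1) + (1,0)
step 2: (186, 11)  from 10·(17,1) + (16,1)
step 3: (575, 34)  from 3·(186,11) + (17,1)
step 4: (1911, 113)  from 3·(575,34) + (186,11)
step 5: (4397, 260)  from 2·(1911,113) + (575,34)
step 6: (15102, 893)  from 3·(4397,260) + (1911,113)
step 7: (49703, 2939)  from 3·(15102,893) + (4397,260)
step 8: (512132, 30283)  from 10·(49703,2939) + (15102,893)
step 9: (561835, 33222)  from 1·(512132,30283) + (49703,2939)
fundamental: x₁=561835, y₁=33222  (since 315658567225 − 286·1103701284 = 1)

561835 33222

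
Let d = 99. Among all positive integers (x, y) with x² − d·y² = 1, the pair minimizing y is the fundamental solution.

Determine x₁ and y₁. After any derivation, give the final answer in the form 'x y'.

10 1

√99 → a₀=9, period (1,18); ℓ=2 even so k=1
i=0: a=9 ⇒ p=9, q=1
i=1: a=1 ⇒ p=10, q=1
→ (10, 1).  Check: 10²=100, 99·1²=99, difference 1.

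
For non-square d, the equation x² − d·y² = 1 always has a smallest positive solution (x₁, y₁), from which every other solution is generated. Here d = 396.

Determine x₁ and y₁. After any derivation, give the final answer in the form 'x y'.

√396 → a₀=19, period (1,8,1,38); ℓ=4 even so k=3
i=0: a=19 ⇒ p=19, q=1
i=1: a=1 ⇒ p=20, q=1
i=2: a=8 ⇒ p=179, q=9
i=3: a=1 ⇒ p=199, q=10
→ (199, 10).  Check: 199²=39601, 396·10²=39600, difference 1.

199 10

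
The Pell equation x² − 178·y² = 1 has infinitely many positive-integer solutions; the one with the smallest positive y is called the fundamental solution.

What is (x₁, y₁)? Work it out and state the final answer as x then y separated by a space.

[13; 2,1,12,1,2,26] for √178; ℓ=6 ⇒ convergent index 5
i=0: a=13 ⇒ p=13, q=1
…
i=3: a=12 ⇒ p=507, q=38
i=4: a=1 ⇒ p=547, q=41
i=5: a=2 ⇒ p=1601, q=120
→ (1601, 120).  Check: 1601²=2563201, 178·120²=2563200, difference 1.

1601 120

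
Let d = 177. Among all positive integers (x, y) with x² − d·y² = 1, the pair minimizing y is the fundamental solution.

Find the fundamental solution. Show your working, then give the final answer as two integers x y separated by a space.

[13; 3,3,2,8,2,3,3,26] for √177; ℓ=8 ⇒ convergent index 7
step 0: (13, 1)  from 13·(1,0) + (0,1)
step 1: (40, 3)  from 3·(13,1) + (1,0)
step 2: (133, 10)  from 3·(40,3) + (13,1)
step 3: (306, 23)  from 2·(133,10) + (40,3)
step 4: (2581, 194)  from 8·(306,23) + (133,10)
…
step 6: (18985, 1427)  from 3·(5468,411) + (2581,194)
step 7: (62423, 4692)  from 3·(18985,1427) + (5468,411)
→ (62423, 4692).  Check: 62423²=3896630929, 177·4692²=3896630928, difference 1.

62423 4692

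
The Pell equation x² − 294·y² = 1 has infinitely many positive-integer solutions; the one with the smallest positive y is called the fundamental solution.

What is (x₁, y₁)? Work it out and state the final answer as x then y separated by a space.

4801 280

[17; 6,1,4,1,6,34] for √294; ℓ=6 ⇒ convergent index 5
i=0: a=17 ⇒ p=17, q=1
…
i=4: a=1 ⇒ p=703, q=41
i=5: a=6 ⇒ p=4801, q=280
→ (4801, 280).  Check: 4801²=23049601, 294·280²=23049600, difference 1.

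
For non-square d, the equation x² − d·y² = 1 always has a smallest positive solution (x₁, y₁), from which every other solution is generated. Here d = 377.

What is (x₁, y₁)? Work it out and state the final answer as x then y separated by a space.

√377 = [19; 2,2,2,38, …], period ℓ=4 (even) → k=3
i=0: a=19 ⇒ p=19, q=1
…
i=2: a=2 ⇒ p=97, q=5
i=3: a=2 ⇒ p=233, q=12
(x₁, y₁) = (233, 12);  233² − 377·12² = 1 ✓

233 12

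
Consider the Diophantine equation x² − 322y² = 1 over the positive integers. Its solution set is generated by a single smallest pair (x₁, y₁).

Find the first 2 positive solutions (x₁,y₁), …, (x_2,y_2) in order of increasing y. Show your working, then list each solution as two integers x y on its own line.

d=322: √d = [17; 1,16,1,34] (ℓ=4, even), read p_3/q_3
a_0=17:  p_0=17·1+0=17,  q_0=17·0+1=1
…
a_2=16:  p_2=16·18+17=305,  q_2=16·1+1=17
a_3=1:  p_3=1·305+18=323,  q_3=1·17+1=18
→ (323, 18).  Check: 323²=104329, 322·18²=104328, difference 1.
n=2: (323,18)∘(323,18) = (323·323+322·18·18, 323·18+18·323) = (208657,11628)

323 18
208657 11628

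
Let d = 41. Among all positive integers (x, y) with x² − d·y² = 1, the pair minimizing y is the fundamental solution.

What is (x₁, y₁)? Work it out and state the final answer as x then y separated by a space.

2049 320

[6; 2,2,12] for √41; ℓ=3 ⇒ convergent index 5
a_0=6:  p_0=6·1+0=6,  q_0=6·0+1=1
a_1=2:  p_1=2·6+1=13,  q_1=2·1+0=2
…
a_4=2:  p_4=2·397+32=826,  q_4=2·62+5=129
a_5=2:  p_5=2·826+397=2049,  q_5=2·129+62=320
→ (2049, 320).  Check: 2049²=4198401, 41·320²=4198400, difference 1.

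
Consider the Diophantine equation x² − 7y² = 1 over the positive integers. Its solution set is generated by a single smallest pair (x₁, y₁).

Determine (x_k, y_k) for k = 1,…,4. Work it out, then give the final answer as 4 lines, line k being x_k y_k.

[2; 1,1,1,4] for √7; ℓ=4 ⇒ convergent index 3
a_0=2:  p_0=2·1+0=2,  q_0=2·0+1=1
…
a_2=1:  p_2=1·3+2=5,  q_2=1·1+1=2
a_3=1:  p_3=1·5+3=8,  q_3=1·2+1=3
→ (8, 3).  Check: 8²=64, 7·3²=63, difference 1.
n=2: (8,3)∘(8,3) = (8·8+7·3·3, 8·3+3·8) = (127,48)
n=3: (127,48)∘(8,3) = (8·127+7·3·48, 8·48+3·127) = (2024,765)
n=4: (2024,765)∘(8,3) = (8·2024+7·3·765, 8·765+3·2024) = (32257,12192)

8 3
127 48
2024 765
32257 12192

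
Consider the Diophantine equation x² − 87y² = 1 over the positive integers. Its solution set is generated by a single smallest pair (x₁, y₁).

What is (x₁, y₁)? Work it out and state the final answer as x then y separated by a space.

d=87: √d = [9; 3,18] (ℓ=2, even), read p_1/q_1
step 0: (9, 1)  from 9·(1,0) + (0,1)
step 1: (28, 3)  from 3·(9,1) + (1,0)
fundamental: x₁=28, y₁=3  (since 784 − 87·9 = 1)

28 3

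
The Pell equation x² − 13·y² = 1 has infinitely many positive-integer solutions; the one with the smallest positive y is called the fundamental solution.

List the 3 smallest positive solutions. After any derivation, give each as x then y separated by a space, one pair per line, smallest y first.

649 180
842401 233640
1093435849 303264540

[3; 1,1,1,1,6] for √13; ℓ=5 ⇒ convergent index 9
i=0: a=3 ⇒ p=3, q=1
…
i=3: a=1 ⇒ p=11, q=3
i=4: a=1 ⇒ p=18, q=5
i=5: a=6 ⇒ p=119, q=33
i=6: a=1 ⇒ p=137, q=38
i=7: a=1 ⇒ p=256, q=71
i=8: a=1 ⇒ p=393, q=109
i=9: a=1 ⇒ p=649, q=180
(x₁, y₁) = (649, 180);  649² − 13·180² = 1 ✓
n=2: (649,180)∘(649,180) = (649·649+13·180·180, 649·180+180·649) = (842401,233640)
n=3: (842401,233640)∘(649,180) = (649·842401+13·180·233640, 649·233640+180·842401) = (1093435849,303264540)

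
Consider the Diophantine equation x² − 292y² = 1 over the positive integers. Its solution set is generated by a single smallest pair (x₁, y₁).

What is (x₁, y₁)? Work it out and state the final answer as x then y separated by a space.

[17; 11,2,1,3,8,3,1,2,11,34] for √292; ℓ=10 ⇒ convergent index 9
i=0: a=17 ⇒ p=17, q=1
…
i=4: a=3 ⇒ p=2136, q=125
…
i=6: a=3 ⇒ p=55143, q=3227
…
i=8: a=2 ⇒ p=200767, q=11749
i=9: a=11 ⇒ p=2281249, q=133500
(x₁, y₁) = (2281249, 133500);  2281249² − 292·133500² = 1 ✓

2281249 133500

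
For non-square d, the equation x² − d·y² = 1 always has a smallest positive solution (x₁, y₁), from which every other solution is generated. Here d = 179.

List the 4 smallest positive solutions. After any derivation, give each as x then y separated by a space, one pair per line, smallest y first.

√179 = [13; 2,1,1,1,3,…,1,2,26, …], period ℓ=14 (even) → k=13
step 0: (13, 1)  from 13·(1,0) + (0,1)
…
step 2: (40, 3)  from 1·(27,2) + (13,1)
…
step 5: (388, 29)  from 3·(107,8) + (67,5)
…
step 8: (137042, 10243)  from 5·(26999,2018) + (2047,153)
step 9: (438125, 32747)  from 3·(137042,10243) + (26999,2018)
…
step 12: (1588459, 118727)  from 1·(1013292,75737) + (575167,42990)
step 13: (4190210, 313191)  from 2·(1588459,118727) + (1013292,75737)
→ (4190210, 313191).  Check: 4190210²=17557859844100, 179·313191²=17557859844099, difference 1.
(x_2, y_2) = (4190210·4190210 + 179·313191·313191, 4190210·313191 + 313191·4190210) = (35115719688199, 2624672120220)
(x_3, y_3) = (4190210·35115719688199 + 179·313191·2624672120220, 4190210·2624672120220 + 313191·35115719688199) = (294284479589372473370, 21995854729733779209)
(x_4, y_4) = (4190210·294284479589372473370 + 179·313191·21995854729733779209, 4190210·21995854729733779209 + 313191·294284479589372473370) = (2466227538440333747559727201, 184334500894152933286567560)

4190210 313191
35115719688199 2624672120220
294284479589372473370 21995854729733779209
2466227538440333747559727201 184334500894152933286567560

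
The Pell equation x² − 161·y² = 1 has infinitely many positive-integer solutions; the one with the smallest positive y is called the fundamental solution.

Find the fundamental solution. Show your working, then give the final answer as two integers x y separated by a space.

11775 928

√161 = [12; 1,2,4,1,2,1,4,2,1,24, …], period ℓ=10 (even) → k=9
step 0: (12, 1)  from 12·(1,0) + (0,1)
step 1: (13, 1)  from 1·(12,1) + (1,0)
step 2: (38, 3)  from 2·(13,1) + (12,1)
step 3: (165, 13)  from 4·(38,3) + (13,1)
…
step 6: (774, 61)  from 1·(571,45) + (203,16)
…
step 8: (8108, 639)  from 2·(3667,289) + (774,61)
step 9: (11775, 928)  from 1·(8108,639) + (3667,289)
→ (11775, 928).  Check: 11775²=138650625, 161·928²=138650624, difference 1.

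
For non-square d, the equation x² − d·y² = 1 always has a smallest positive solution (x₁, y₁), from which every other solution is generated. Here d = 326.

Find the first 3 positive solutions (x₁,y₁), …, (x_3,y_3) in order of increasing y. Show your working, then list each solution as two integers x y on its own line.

325 18
211249 11700
137311525 7604982

√326 → a₀=18, period (18,36); ℓ=2 even so k=1
i=0: a=18 ⇒ p=18, q=1
i=1: a=18 ⇒ p=325, q=18
fundamental: x₁=325, y₁=18  (since 105625 − 326·324 = 1)
(x_2, y_2) = (325·325 + 326·18·18, 325·18 + 18·325) = (211249, 11700)
(x_3, y_3) = (325·211249 + 326·18·11700, 325·11700 + 18·211249) = (137311525, 7604982)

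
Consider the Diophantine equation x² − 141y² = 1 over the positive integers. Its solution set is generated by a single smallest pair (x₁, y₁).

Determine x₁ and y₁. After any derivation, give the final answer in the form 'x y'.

95 8

d=141: √d = [11; 1,6,1,22] (ℓ=4, even), read p_3/q_3
a_0=11:  p_0=11·1+0=11,  q_0=11·0+1=1
…
a_2=6:  p_2=6·12+11=83,  q_2=6·1+1=7
a_3=1:  p_3=1·83+12=95,  q_3=1·7+1=8
→ (95, 8).  Check: 95²=9025, 141·8²=9024, difference 1.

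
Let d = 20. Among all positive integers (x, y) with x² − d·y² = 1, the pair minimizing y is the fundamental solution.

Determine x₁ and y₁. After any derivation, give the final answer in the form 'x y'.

9 2

d=20: √d = [4; 2,8] (ℓ=2, even), read p_1/q_1
step 0: (4, 1)  from 4·(1,0) + (0,1)
step 1: (9, 2)  from 2·(4,1) + (1,0)
(x₁, y₁) = (9, 2);  9² − 20·2² = 1 ✓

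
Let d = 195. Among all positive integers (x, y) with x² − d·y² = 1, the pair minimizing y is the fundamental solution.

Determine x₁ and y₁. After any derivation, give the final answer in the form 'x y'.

14 1

[13; 1,26] for √195; ℓ=2 ⇒ convergent index 1
i=0: a=13 ⇒ p=13, q=1
i=1: a=1 ⇒ p=14, q=1
→ (14, 1).  Check: 14²=196, 195·1²=195, difference 1.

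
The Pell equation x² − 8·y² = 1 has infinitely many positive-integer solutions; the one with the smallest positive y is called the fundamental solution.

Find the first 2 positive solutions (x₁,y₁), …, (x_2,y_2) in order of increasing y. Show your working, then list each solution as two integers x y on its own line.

3 1
17 6

√8 = [2; 1,4, …], period ℓ=2 (even) → k=1
a_0=2:  p_0=2·1+0=2,  q_0=2·0+1=1
a_1=1:  p_1=1·2+1=3,  q_1=1·1+0=1
(x₁, y₁) = (3, 1);  3² − 8·1² = 1 ✓
n=2: (3,1)∘(3,1) = (3·3+8·1·1, 3·1+1·3) = (17,6)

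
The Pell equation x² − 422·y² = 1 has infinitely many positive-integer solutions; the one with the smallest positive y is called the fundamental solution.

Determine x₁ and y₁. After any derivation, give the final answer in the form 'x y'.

7022501 341850

√422 = [20; 1,1,5,2,1,…,1,1,40, …], period ℓ=14 (even) → k=13
step 0: (20, 1)  from 20·(1,0) + (0,1)
step 1: (21, 1)  from 1·(20,1) + (1,0)
…
step 4: (493, 24)  from 2·(226,11) + (41,2)
…
step 6: (2650, 129)  from 3·(719,35) + (493,24)
step 7: (53719, 2615)  from 20·(2650,129) + (719,35)
…
step 9: (217526, 10589)  from 1·(163807,7974) + (53719,2615)
…
step 12: (3810680, 185501)  from 1·(3211821,156349) + (598859,29152)
step 13: (7022501, 341850)  from 1·(3810680,185501) + (3211821,156349)
fundamental: x₁=7022501, y₁=341850  (since 49315520295001 − 422·116861422500 = 1)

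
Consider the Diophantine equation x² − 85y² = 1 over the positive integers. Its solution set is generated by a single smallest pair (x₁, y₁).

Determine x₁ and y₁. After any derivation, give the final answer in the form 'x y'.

285769 30996

√85 = [9; 4,1,1,4,18, …], period ℓ=5 (odd) → k=9
a_0=9:  p_0=9·1+0=9,  q_0=9·0+1=1
a_1=4:  p_1=4·9+1=37,  q_1=4·1+0=4
…
a_3=1:  p_3=1·46+37=83,  q_3=1·5+4=9
…
a_5=18:  p_5=18·378+83=6887,  q_5=18·41+9=747
…
a_7=1:  p_7=1·27926+6887=34813,  q_7=1·3029+747=3776
a_8=1:  p_8=1·34813+27926=62739,  q_8=1·3776+3029=6805
a_9=4:  p_9=4·62739+34813=285769,  q_9=4·6805+3776=30996
fundamental: x₁=285769, y₁=30996  (since 81663921361 − 85·960752016 = 1)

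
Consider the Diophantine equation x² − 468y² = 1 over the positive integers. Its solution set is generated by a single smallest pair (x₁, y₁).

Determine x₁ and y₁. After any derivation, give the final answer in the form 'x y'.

649 30

√468 = [21; 1,1,1,2,1,1,1,42, …], period ℓ=8 (even) → k=7
k=0  a_k=21  p_k/q_k = 21/1
…
k=3  a_k=1  p_k/q_k = 65/3
k=4  a_k=2  p_k/q_k = 173/8
…
k=6  a_k=1  p_k/q_k = 411/19
k=7  a_k=1  p_k/q_k = 649/30
→ (649, 30).  Check: 649²=421201, 468·30²=421200, difference 1.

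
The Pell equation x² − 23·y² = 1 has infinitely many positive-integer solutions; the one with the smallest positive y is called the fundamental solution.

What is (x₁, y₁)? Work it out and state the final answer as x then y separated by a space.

d=23: √d = [4; 1,3,1,8] (ℓ=4, even), read p_3/q_3
k=0  a_k=4  p_k/q_k = 4/1
…
k=2  a_k=3  p_k/q_k = 19/4
k=3  a_k=1  p_k/q_k = 24/5
fundamental: x₁=24, y₁=5  (since 576 − 23·25 = 1)

24 5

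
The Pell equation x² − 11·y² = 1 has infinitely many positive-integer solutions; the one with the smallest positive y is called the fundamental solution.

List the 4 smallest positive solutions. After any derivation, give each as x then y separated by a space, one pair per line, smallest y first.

√11 = [3; 3,6, …], period ℓ=2 (even) → k=1
a_0=3:  p_0=3·1+0=3,  q_0=3·0+1=1
a_1=3:  p_1=3·3+1=10,  q_1=3·1+0=3
(x₁, y₁) = (10, 3);  10² − 11·3² = 1 ✓
(10+3√11)^2 = 199 + 60√11
(10+3√11)^3 = 3970 + 1197√11
(10+3√11)^4 = 79201 + 23880√11

10 3
199 60
3970 1197
79201 23880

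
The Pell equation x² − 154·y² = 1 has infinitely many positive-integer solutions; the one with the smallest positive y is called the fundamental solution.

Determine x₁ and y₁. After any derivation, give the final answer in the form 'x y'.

√154 → a₀=12, period (2,2,3,1,2,1,3,2,2,24); ℓ=10 even so k=9
step 0: (12, 1)  from 12·(1,0) + (0,1)
…
step 2: (62, 5)  from 2·(25,2) + (12,1)
…
step 4: (273, 22)  from 1·(211,17) + (62,5)
…
step 6: (1030, 83)  from 1·(757,61) + (273,22)
step 7: (3847, 310)  from 3·(1030,83) + (757,61)
step 8: (8724, 703)  from 2·(3847,310) + (1030,83)
step 9: (21295, 1716)  from 2·(8724,703) + (3847,310)
→ (21295, 1716).  Check: 21295²=453477025, 154·1716²=453477024, difference 1.

21295 1716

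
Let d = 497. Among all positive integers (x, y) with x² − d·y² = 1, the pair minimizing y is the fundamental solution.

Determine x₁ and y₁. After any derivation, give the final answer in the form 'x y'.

√497 = [22; 3,2,2,5,6,5,2,2,3,44, …], period ℓ=10 (even) → k=9
a_0=22:  p_0=22·1+0=22,  q_0=22·0+1=1
…
a_3=2:  p_3=2·156+67=379,  q_3=2·7+3=17
…
a_5=6:  p_5=6·2051+379=12685,  q_5=6·92+17=569
…
a_8=2:  p_8=2·143637+65476=352750,  q_8=2·6443+2937=15823
a_9=3:  p_9=3·352750+143637=1201887,  q_9=3·15823+6443=53912
fundamental: x₁=1201887, y₁=53912  (since 1444532360769 − 497·2906503744 = 1)

1201887 53912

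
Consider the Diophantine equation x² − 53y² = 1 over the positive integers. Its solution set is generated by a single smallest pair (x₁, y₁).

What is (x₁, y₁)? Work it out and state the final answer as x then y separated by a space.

66249 9100

[7; 3,1,1,3,14] for √53; ℓ=5 ⇒ convergent index 9
k=0  a_k=7  p_k/q_k = 7/1
k=1  a_k=3  p_k/q_k = 22/3
k=2  a_k=1  p_k/q_k = 29/4
…
k=4  a_k=3  p_k/q_k = 182/25
k=5  a_k=14  p_k/q_k = 2599/357
…
k=8  a_k=1  p_k/q_k = 18557/2549
k=9  a_k=3  p_k/q_k = 66249/9100
→ (66249, 9100).  Check: 66249²=4388930001, 53·9100²=4388930000, difference 1.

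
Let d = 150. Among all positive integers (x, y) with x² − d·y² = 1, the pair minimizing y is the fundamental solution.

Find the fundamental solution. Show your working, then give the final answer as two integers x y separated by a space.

49 4

d=150: √d = [12; 4,24] (ℓ=2, even), read p_1/q_1
step 0: (12, 1)  from 12·(1,0) + (0,1)
step 1: (49, 4)  from 4·(12,1) + (1,0)
(x₁, y₁) = (49, 4);  49² − 150·4² = 1 ✓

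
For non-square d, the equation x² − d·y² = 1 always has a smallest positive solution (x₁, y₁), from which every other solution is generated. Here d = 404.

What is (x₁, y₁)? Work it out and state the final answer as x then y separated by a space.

201 10

√404 → a₀=20, period (10,40); ℓ=2 even so k=1
i=0: a=20 ⇒ p=20, q=1
i=1: a=10 ⇒ p=201, q=10
fundamental: x₁=201, y₁=10  (since 40401 − 404·100 = 1)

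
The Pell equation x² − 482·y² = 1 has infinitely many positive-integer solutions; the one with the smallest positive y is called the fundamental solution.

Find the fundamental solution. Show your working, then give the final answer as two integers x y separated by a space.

483 22

d=482: √d = [21; 1,20,1,42] (ℓ=4, even), read p_3/q_3
i=0: a=21 ⇒ p=21, q=1
i=1: a=1 ⇒ p=22, q=1
i=2: a=20 ⇒ p=461, q=21
i=3: a=1 ⇒ p=483, q=22
→ (483, 22).  Check: 483²=233289, 482·22²=233288, difference 1.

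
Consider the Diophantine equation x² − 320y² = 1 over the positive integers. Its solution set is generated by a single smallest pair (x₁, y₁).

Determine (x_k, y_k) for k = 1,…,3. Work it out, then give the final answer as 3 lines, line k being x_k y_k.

[17; 1,7,1,34] for √320; ℓ=4 ⇒ convergent index 3
k=0  a_k=17  p_k/q_k = 17/1
k=1  a_k=1  p_k/q_k = 18/1
k=2  a_k=7  p_k/q_k = 143/8
k=3  a_k=1  p_k/q_k = 161/9
fundamental: x₁=161, y₁=9  (since 25921 − 320·81 = 1)
(x_2, y_2) = (161·161 + 320·9·9, 161·9 + 9·161) = (51841, 2898)
(x_3, y_3) = (161·51841 + 320·9·2898, 161·2898 + 9·51841) = (16692641, 933147)

161 9
51841 2898
16692641 933147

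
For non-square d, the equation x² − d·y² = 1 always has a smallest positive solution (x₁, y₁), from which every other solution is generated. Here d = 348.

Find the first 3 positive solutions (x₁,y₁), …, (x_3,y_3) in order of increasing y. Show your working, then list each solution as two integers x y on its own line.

1567 84
4910977 263256
15391000351 825044220

√348 = [18; 1,1,1,8,1,1,1,36, …], period ℓ=8 (even) → k=7
a_0=18:  p_0=18·1+0=18,  q_0=18·0+1=1
a_1=1:  p_1=1·18+1=19,  q_1=1·1+0=1
a_2=1:  p_2=1·19+18=37,  q_2=1·1+1=2
a_3=1:  p_3=1·37+19=56,  q_3=1·2+1=3
a_4=8:  p_4=8·56+37=485,  q_4=8·3+2=26
a_5=1:  p_5=1·485+56=541,  q_5=1·26+3=29
a_6=1:  p_6=1·541+485=1026,  q_6=1·29+26=55
a_7=1:  p_7=1·1026+541=1567,  q_7=1·55+29=84
→ (1567, 84).  Check: 1567²=2455489, 348·84²=2455488, difference 1.
k=2:  x_2 = 1567·1567+348·84·84 = 4910977,  y_2 = 1567·84+84·1567 = 263256
k=3:  x_3 = 1567·4910977+348·84·263256 = 15391000351,  y_3 = 1567·263256+84·4910977 = 825044220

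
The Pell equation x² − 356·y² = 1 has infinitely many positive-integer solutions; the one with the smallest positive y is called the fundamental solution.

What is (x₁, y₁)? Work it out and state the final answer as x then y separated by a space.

500001 26500

d=356: √d = [18; 1,6,1,1,2,…,6,1,36] (ℓ=14, even), read p_13/q_13
step 0: (18, 1)  from 18·(1,0) + (0,1)
step 1: (19, 1)  from 1·(18,1) + (1,0)
…
step 4: (283, 15)  from 1·(151,8) + (132,7)
step 5: (717, 38)  from 2·(283,15) + (151,8)
step 6: (1000, 53)  from 1·(717,38) + (283,15)
step 7: (8717, 462)  from 8·(1000,53) + (717,38)
step 8: (9717, 515)  from 1·(8717,462) + (1000,53)
…
step 12: (433982, 23001)  from 6·(66019,3499) + (37868,2007)
step 13: (500001, 26500)  from 1·(433982,23001) + (66019,3499)
fundamental: x₁=500001, y₁=26500  (since 250001000001 − 356·702250000 = 1)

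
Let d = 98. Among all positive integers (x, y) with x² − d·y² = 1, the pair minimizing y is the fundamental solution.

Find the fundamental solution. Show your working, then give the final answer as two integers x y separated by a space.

99 10

d=98: √d = [9; 1,8,1,18] (ℓ=4, even), read p_3/q_3
k=0  a_k=9  p_k/q_k = 9/1
…
k=2  a_k=8  p_k/q_k = 89/9
k=3  a_k=1  p_k/q_k = 99/10
fundamental: x₁=99, y₁=10  (since 9801 − 98·100 = 1)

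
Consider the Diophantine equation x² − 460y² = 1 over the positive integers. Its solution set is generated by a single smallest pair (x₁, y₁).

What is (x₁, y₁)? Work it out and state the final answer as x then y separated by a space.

2535751 118230

[21; 2,4,3,1,2,10,2,1,3,4,2,42] for √460; ℓ=12 ⇒ convergent index 11
a_0=21:  p_0=21·1+0=21,  q_0=21·0+1=1
a_1=2:  p_1=2·21+1=43,  q_1=2·1+0=2
a_2=4:  p_2=4·43+21=193,  q_2=4·2+1=9
a_3=3:  p_3=3·193+43=622,  q_3=3·9+2=29
a_4=1:  p_4=1·622+193=815,  q_4=1·29+9=38
…
a_6=10:  p_6=10·2252+815=23335,  q_6=10·105+38=1088
a_7=2:  p_7=2·23335+2252=48922,  q_7=2·1088+105=2281
…
a_9=3:  p_9=3·72257+48922=265693,  q_9=3·3369+2281=12388
a_10=4:  p_10=4·265693+72257=1135029,  q_10=4·12388+3369=52921
a_11=2:  p_11=2·1135029+265693=2535751,  q_11=2·52921+12388=118230
→ (2535751, 118230).  Check: 2535751²=6430033134001, 460·118230²=6430033134000, difference 1.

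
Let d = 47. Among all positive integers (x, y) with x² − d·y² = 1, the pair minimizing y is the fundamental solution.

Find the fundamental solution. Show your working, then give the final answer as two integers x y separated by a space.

48 7

√47 → a₀=6, period (1,5,1,12); ℓ=4 even so k=3
i=0: a=6 ⇒ p=6, q=1
…
i=2: a=5 ⇒ p=41, q=6
i=3: a=1 ⇒ p=48, q=7
→ (48, 7).  Check: 48²=2304, 47·7²=2303, difference 1.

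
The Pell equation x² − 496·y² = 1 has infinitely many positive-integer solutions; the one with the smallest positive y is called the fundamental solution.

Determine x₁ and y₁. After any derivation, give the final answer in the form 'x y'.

4620799 207480

d=496: √d = [22; 3,1,2,4,1,…,1,3,44] (ℓ=16, even), read p_15/q_15
k=0  a_k=22  p_k/q_k = 22/1
k=1  a_k=3  p_k/q_k = 67/3
k=2  a_k=1  p_k/q_k = 89/4
k=3  a_k=2  p_k/q_k = 245/11
…
k=5  a_k=1  p_k/q_k = 1314/59
k=6  a_k=1  p_k/q_k = 2383/107
…
k=9  a_k=2  p_k/q_k = 35166/1579
k=10  a_k=1  p_k/q_k = 49709/2232
k=11  a_k=1  p_k/q_k = 84875/3811
k=12  a_k=4  p_k/q_k = 389209/17476
k=13  a_k=2  p_k/q_k = 863293/38763
k=14  a_k=1  p_k/q_k = 1252502/56239
k=15  a_k=3  p_k/q_k = 4620799/207480
→ (4620799, 207480).  Check: 4620799²=21351783398401, 496·207480²=21351783398400, difference 1.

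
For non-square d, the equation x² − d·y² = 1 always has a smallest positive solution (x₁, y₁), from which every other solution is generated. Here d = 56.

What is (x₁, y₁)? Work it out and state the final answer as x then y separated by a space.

15 2

d=56: √d = [7; 2,14] (ℓ=2, even), read p_1/q_1
k=0  a_k=7  p_k/q_k = 7/1
k=1  a_k=2  p_k/q_k = 15/2
→ (15, 2).  Check: 15²=225, 56·2²=224, difference 1.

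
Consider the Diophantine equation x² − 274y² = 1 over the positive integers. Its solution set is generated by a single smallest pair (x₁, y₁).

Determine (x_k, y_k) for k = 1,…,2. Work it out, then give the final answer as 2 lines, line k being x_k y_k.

[16; 1,1,4,4,1,1,32] for √274; ℓ=7 ⇒ convergent index 13
step 0: (16, 1)  from 16·(1,0) + (0,1)
step 1: (17, 1)  from 1·(16,1) + (1,0)
step 2: (33, 2)  from 1·(17,1) + (16,1)
step 3: (149, 9)  from 4·(33,2) + (17,1)
step 4: (629, 38)  from 4·(149,9) + (33,2)
…
step 7: (45802, 2767)  from 32·(1407,85) + (778,47)
…
step 10: (419253, 25328)  from 4·(93011,5619) + (47209,2852)
step 11: (1770023, 106931)  from 4·(419253,25328) + (93011,5619)
step 12: (2189276, 132259)  from 1·(1770023,106931) + (419253,25328)
step 13: (3959299, 239190)  from 1·(2189276,132259) + (1770023,106931)
(x₁, y₁) = (3959299, 239190);  3959299² − 274·239190² = 1 ✓
k=2:  x_2 = 3959299·3959299+274·239190·239190 = 31352097142801,  y_2 = 3959299·239190+239190·3959299 = 1894049455620

3959299 239190
31352097142801 1894049455620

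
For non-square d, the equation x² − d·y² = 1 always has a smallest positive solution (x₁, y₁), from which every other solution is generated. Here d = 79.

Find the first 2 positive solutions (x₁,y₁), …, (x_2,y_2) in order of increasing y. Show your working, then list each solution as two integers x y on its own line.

80 9
12799 1440

d=79: √d = [8; 1,7,1,16] (ℓ=4, even), read p_3/q_3
k=0  a_k=8  p_k/q_k = 8/1
k=1  a_k=1  p_k/q_k = 9/1
k=2  a_k=7  p_k/q_k = 71/8
k=3  a_k=1  p_k/q_k = 80/9
(x₁, y₁) = (80, 9);  80² − 79·9² = 1 ✓
(x_2, y_2) = (80·80 + 79·9·9, 80·9 + 9·80) = (12799, 1440)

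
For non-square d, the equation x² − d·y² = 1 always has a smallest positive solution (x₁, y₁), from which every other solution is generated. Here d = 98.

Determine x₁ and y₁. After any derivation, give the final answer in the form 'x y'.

[9; 1,8,1,18] for √98; ℓ=4 ⇒ convergent index 3
k=0  a_k=9  p_k/q_k = 9/1
k=1  a_k=1  p_k/q_k = 10/1
k=2  a_k=8  p_k/q_k = 89/9
k=3  a_k=1  p_k/q_k = 99/10
fundamental: x₁=99, y₁=10  (since 9801 − 98·100 = 1)

99 10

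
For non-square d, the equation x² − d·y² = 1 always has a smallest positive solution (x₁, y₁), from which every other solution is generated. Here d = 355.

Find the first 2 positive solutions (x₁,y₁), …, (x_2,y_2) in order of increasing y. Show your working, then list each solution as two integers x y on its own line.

d=355: √d = [18; 1,5,3,3,1,6,1,3,3,5,1,36] (ℓ=12, even), read p_11/q_11
a_0=18:  p_0=18·1+0=18,  q_0=18·0+1=1
a_1=1:  p_1=1·18+1=19,  q_1=1·1+0=1
a_2=5:  p_2=5·19+18=113,  q_2=5·1+1=6
a_3=3:  p_3=3·113+19=358,  q_3=3·6+1=19
a_4=3:  p_4=3·358+113=1187,  q_4=3·19+6=63
a_5=1:  p_5=1·1187+358=1545,  q_5=1·63+19=82
a_6=6:  p_6=6·1545+1187=10457,  q_6=6·82+63=555
…
a_8=3:  p_8=3·12002+10457=46463,  q_8=3·637+555=2466
a_9=3:  p_9=3·46463+12002=151391,  q_9=3·2466+637=8035
a_10=5:  p_10=5·151391+46463=803418,  q_10=5·8035+2466=42641
a_11=1:  p_11=1·803418+151391=954809,  q_11=1·42641+8035=50676
(x₁, y₁) = (954809, 50676);  954809² − 355·50676² = 1 ✓
(x_2, y_2) = (954809·954809 + 355·50676·50676, 954809·50676 + 50676·954809) = (1823320452961, 96771801768)

954809 50676
1823320452961 96771801768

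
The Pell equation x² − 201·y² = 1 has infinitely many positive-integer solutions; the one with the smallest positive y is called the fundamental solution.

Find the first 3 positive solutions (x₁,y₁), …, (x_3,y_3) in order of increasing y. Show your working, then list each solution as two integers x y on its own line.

515095 36332
530645718049 37428863080
546665912276384215 38558840456348868

[14; 5,1,1,1,2,…,1,5,28] for √201; ℓ=14 ⇒ convergent index 13
k=0  a_k=14  p_k/q_k = 14/1
…
k=2  a_k=1  p_k/q_k = 85/6
…
k=4  a_k=1  p_k/q_k = 241/17
k=5  a_k=2  p_k/q_k = 638/45
k=6  a_k=1  p_k/q_k = 879/62
k=7  a_k=8  p_k/q_k = 7670/541
k=8  a_k=1  p_k/q_k = 8549/603
…
k=10  a_k=1  p_k/q_k = 33317/2350
…
k=12  a_k=1  p_k/q_k = 91402/6447
k=13  a_k=5  p_k/q_k = 515095/36332
→ (515095, 36332).  Check: 515095²=265322859025, 201·36332²=265322859024, difference 1.
k=2:  x_2 = 515095·515095+201·36332·36332 = 530645718049,  y_2 = 515095·36332+36332·515095 = 37428863080
k=3:  x_3 = 515095·530645718049+201·36332·37428863080 = 546665912276384215,  y_3 = 515095·37428863080+36332·530645718049 = 38558840456348868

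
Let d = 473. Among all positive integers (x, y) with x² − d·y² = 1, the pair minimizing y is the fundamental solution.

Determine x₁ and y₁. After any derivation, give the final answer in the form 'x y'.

87 4

√473 = [21; 1,2,1,42, …], period ℓ=4 (even) → k=3
i=0: a=21 ⇒ p=21, q=1
i=1: a=1 ⇒ p=22, q=1
i=2: a=2 ⇒ p=65, q=3
i=3: a=1 ⇒ p=87, q=4
fundamental: x₁=87, y₁=4  (since 7569 − 473·16 = 1)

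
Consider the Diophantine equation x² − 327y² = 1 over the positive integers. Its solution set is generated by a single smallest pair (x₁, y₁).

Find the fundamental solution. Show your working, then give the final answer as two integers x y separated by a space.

217 12

√327 = [18; 12,36, …], period ℓ=2 (even) → k=1
step 0: (18, 1)  from 18·(1,0) + (0,1)
step 1: (217, 12)  from 12·(18,1) + (1,0)
(x₁, y₁) = (217, 12);  217² − 327·12² = 1 ✓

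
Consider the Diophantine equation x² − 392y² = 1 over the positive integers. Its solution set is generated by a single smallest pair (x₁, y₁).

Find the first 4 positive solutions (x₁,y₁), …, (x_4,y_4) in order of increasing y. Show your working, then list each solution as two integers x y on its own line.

[19; 1,3,1,38] for √392; ℓ=4 ⇒ convergent index 3
a_0=19:  p_0=19·1+0=19,  q_0=19·0+1=1
…
a_2=3:  p_2=3·20+19=79,  q_2=3·1+1=4
a_3=1:  p_3=1·79+20=99,  q_3=1·4+1=5
→ (99, 5).  Check: 99²=9801, 392·5²=9800, difference 1.
(99+5√392)^2 = 19601 + 990√392
(99+5√392)^3 = 3880899 + 196015√392
(99+5√392)^4 = 768398401 + 38809980√392

99 5
19601 990
3880899 196015
768398401 38809980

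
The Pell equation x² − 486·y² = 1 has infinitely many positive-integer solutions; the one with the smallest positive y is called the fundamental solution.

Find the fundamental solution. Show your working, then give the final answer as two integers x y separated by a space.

[22; 22,44] for √486; ℓ=2 ⇒ convergent index 1
a_0=22:  p_0=22·1+0=22,  q_0=22·0+1=1
a_1=22:  p_1=22·22+1=485,  q_1=22·1+0=22
fundamental: x₁=485, y₁=22  (since 235225 − 486·484 = 1)

485 22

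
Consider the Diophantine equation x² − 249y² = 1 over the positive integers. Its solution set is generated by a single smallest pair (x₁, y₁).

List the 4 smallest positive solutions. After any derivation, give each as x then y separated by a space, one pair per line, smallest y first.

√249 = [15; 1,3,1,1,5,…,3,1,30, …], period ℓ=16 (even) → k=15
k=0  a_k=15  p_k/q_k = 15/1
…
k=12  a_k=1  p_k/q_k = 1017351/64472
…
k=14  a_k=3  p_k/q_k = 6669699/422675
k=15  a_k=1  p_k/q_k = 8553815/542076
(x₁, y₁) = (8553815, 542076);  8553815² − 249·542076² = 1 ✓
k=2:  x_2 = 8553815·8553815+249·542076·542076 = 146335502108449,  y_2 = 8553815·542076+542076·8553815 = 9273635639880
k=3:  x_3 = 8553815·146335502108449+249·542076·9273635639880 = 2503453625935556812055,  y_3 = 8553815·9273635639880+542076·146335502108449 = 158649927281879742324
k=4:  x_4 = 8553815·2503453625935556812055+249·542076·158649927281879742324 = 42828158354663763449114371201,  y_4 = 8553815·158649927281879742324+542076·2503453625935556812055 = 2714124255465295062538692240

8553815 542076
146335502108449 9273635639880
2503453625935556812055 158649927281879742324
42828158354663763449114371201 2714124255465295062538692240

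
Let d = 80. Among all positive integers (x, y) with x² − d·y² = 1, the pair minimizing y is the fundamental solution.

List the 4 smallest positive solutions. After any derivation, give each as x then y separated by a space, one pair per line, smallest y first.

9 1
161 18
2889 323
51841 5796

√80 = [8; 1,16, …], period ℓ=2 (even) → k=1
i=0: a=8 ⇒ p=8, q=1
i=1: a=1 ⇒ p=9, q=1
→ (9, 1).  Check: 9²=81, 80·1²=80, difference 1.
k=2:  x_2 = 9·9+80·1·1 = 161,  y_2 = 9·1+1·9 = 18
k=3:  x_3 = 9·161+80·1·18 = 2889,  y_3 = 9·18+1·161 = 323
k=4:  x_4 = 9·2889+80·1·323 = 51841,  y_4 = 9·323+1·2889 = 5796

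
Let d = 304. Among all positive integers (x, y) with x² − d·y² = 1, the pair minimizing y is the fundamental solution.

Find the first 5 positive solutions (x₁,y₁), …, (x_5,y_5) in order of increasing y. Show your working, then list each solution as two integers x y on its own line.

57799 3315
6681448801 383207370
772362118440199 44298005553945
89283516160768675201 5120760845641726740
10320995900380175197444999 591949712190194322136575

√304 = [17; 2,3,2,1,1,1,1,1,2,3,2,34, …], period ℓ=12 (even) → k=11
k=0  a_k=17  p_k/q_k = 17/1
…
k=2  a_k=3  p_k/q_k = 122/7
k=3  a_k=2  p_k/q_k = 279/16
k=4  a_k=1  p_k/q_k = 401/23
k=5  a_k=1  p_k/q_k = 680/39
…
k=7  a_k=1  p_k/q_k = 1761/101
k=8  a_k=1  p_k/q_k = 2842/163
k=9  a_k=2  p_k/q_k = 7445/427
k=10  a_k=3  p_k/q_k = 25177/1444
k=11  a_k=2  p_k/q_k = 57799/3315
(x₁, y₁) = (57799, 3315);  57799² − 304·3315² = 1 ✓
(57799+3315√304)^2 = 6681448801 + 383207370√304
(57799+3315√304)^3 = 772362118440199 + 44298005553945√304
(57799+3315√304)^4 = 89283516160768675201 + 5120760845641726740√304
(57799+3315√304)^5 = 10320995900380175197444999 + 591949712190194322136575√304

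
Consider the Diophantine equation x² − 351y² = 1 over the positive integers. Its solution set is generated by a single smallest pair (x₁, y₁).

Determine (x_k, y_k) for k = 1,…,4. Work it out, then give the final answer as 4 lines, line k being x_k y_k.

√351 → a₀=18, period (1,2,1,3,2,2,2,3,1,2,1,36); ℓ=12 even so k=11
i=0: a=18 ⇒ p=18, q=1
i=1: a=1 ⇒ p=19, q=1
i=2: a=2 ⇒ p=56, q=3
…
i=5: a=2 ⇒ p=637, q=34
…
i=9: a=1 ⇒ p=16543, q=883
i=10: a=2 ⇒ p=45882, q=2449
i=11: a=1 ⇒ p=62425, q=3332
fundamental: x₁=62425, y₁=3332  (since 3896880625 − 351·11102224 = 1)
k=2:  x_2 = 62425·62425+351·3332·3332 = 7793761249,  y_2 = 62425·3332+3332·62425 = 416000200
k=3:  x_3 = 62425·7793761249+351·3332·416000200 = 973051091875225,  y_3 = 62425·416000200+3332·7793761249 = 51937624966668
k=4:  x_4 = 62425·973051091875225+351·3332·51937624966668 = 121485428812828080001,  y_4 = 62425·51937624966668+3332·973051091875225 = 6484412476672499600

62425 3332
7793761249 416000200
973051091875225 51937624966668
121485428812828080001 6484412476672499600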